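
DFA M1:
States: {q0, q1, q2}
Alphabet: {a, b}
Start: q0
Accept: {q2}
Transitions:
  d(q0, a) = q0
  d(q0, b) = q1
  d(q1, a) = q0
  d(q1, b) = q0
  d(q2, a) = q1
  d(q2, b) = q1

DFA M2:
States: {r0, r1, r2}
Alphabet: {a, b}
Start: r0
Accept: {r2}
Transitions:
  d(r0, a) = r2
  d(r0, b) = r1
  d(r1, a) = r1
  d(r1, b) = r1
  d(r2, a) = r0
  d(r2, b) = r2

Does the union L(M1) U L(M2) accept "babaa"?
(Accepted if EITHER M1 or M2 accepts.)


M1: final=q0 accepted=False
M2: final=r1 accepted=False

No, union rejects (neither accepts)


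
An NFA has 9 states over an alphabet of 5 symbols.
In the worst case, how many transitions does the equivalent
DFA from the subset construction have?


Subset construction: one DFA state per subset of NFA states = 2^9 = 512 states.
Each DFA state has 5 outgoing transitions: 512 * 5 = 2560

2560


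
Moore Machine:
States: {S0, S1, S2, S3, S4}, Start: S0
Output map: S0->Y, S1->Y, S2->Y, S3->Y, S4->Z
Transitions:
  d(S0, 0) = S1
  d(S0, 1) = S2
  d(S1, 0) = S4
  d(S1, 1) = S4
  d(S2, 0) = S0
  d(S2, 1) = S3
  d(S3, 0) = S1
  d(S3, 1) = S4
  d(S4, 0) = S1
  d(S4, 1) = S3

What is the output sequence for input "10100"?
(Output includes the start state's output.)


Start: S0 (output Y)
  --1--> S2 (output Y)
  --0--> S0 (output Y)
  --1--> S2 (output Y)
  --0--> S0 (output Y)
  --0--> S1 (output Y)

"YYYYYY"


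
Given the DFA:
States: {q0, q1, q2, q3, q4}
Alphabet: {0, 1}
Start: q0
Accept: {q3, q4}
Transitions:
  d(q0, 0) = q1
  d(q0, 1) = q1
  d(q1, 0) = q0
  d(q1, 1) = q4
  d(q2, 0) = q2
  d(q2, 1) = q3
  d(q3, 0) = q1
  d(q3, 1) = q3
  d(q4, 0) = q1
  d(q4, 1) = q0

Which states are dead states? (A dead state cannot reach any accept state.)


Forward reachability from each state:
  q0 -> reaches accept state q4 (live)
  q1 -> reaches accept state q4 (live)
  q2 -> reaches accept state q3 (live)
  q3 -> reaches accept state q3 (live)
  q4 -> reaches accept state q4 (live)

None (all states can reach an accept state)


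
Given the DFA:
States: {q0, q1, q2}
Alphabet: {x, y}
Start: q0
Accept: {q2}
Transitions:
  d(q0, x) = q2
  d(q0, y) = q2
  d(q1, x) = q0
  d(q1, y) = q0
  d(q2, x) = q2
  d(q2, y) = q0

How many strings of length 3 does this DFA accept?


Enumerating all length-3 strings:
  "xxx" -> q2 [accept]
  "xxy" -> q0 [reject]
  "xyx" -> q2 [accept]
  "xyy" -> q2 [accept]
  "yxx" -> q2 [accept]
  "yxy" -> q0 [reject]
  "yyx" -> q2 [accept]
  "yyy" -> q2 [accept]

6 out of 8


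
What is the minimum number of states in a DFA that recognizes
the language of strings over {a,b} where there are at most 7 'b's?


States: count = 0, 1, ..., 7 (all accepting; 8 states), plus a dead state for count > 7.
Total: 8 + 1 = 9.

9


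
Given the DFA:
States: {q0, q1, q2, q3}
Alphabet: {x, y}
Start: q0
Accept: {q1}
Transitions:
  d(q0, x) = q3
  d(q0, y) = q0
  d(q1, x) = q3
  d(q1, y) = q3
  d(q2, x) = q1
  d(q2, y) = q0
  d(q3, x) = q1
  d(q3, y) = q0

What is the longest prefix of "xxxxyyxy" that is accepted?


Run the DFA, marking each prefix where the state is accepting:
  "" -> q0 [reject]
  "x" -> q3 [reject]
  "xx" -> q1 [accept]
  "xxx" -> q3 [reject]
  "xxxx" -> q1 [accept]
  "xxxxy" -> q3 [reject]
  "xxxxyy" -> q0 [reject]
  "xxxxyyx" -> q3 [reject]
  "xxxxyyxy" -> q0 [reject]

"xxxx"


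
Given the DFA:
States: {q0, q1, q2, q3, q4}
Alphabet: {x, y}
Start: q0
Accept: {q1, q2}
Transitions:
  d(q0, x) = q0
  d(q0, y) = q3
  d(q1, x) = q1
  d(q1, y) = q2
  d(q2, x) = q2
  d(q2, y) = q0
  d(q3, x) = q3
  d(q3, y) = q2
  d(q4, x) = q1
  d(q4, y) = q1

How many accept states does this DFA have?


Accept states listed: {q1, q2}
Counting: q1(1) q2(2)

2


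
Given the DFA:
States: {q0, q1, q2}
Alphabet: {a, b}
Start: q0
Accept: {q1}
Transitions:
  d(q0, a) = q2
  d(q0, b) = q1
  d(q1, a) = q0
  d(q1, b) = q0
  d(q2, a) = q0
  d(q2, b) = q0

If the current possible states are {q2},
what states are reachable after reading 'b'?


Apply transition on 'b' from each current state:
  d(q2, b) = q0

{q0}


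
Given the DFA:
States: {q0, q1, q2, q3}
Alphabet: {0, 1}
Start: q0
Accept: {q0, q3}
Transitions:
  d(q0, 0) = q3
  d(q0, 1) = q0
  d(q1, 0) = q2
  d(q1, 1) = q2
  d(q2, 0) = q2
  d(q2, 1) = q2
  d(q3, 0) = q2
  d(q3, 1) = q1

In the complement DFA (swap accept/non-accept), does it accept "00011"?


Trace: q0 -> q3 -> q2 -> q2 -> q2 -> q2
Final: q2
Original accept: {q0, q3}
Complement: q2 is not in original accept

Yes, complement accepts (original rejects)


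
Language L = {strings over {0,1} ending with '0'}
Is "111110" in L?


last symbol = '0'

Yes, "111110" is in L


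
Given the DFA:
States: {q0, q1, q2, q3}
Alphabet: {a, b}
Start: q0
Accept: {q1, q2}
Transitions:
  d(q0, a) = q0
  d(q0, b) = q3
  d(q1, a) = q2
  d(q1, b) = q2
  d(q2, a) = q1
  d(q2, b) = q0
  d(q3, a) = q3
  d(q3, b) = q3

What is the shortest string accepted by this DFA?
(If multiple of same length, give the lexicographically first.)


BFS by string length (lex-first path to each state shown):
  len 0: q0<-""
  len 1: q0<-"a", q3<-"b"
  len 2: q0<-"aa", q3<-"ab"
  len 3: q0<-"aaa", q3<-"aab"
  len 4: q0<-"aaaa", q3<-"aaab"
  len 5: q0<-"aaaaa", q3<-"aaaab"
  len 6: q0<-"aaaaaa", q3<-"aaaaab"
  len 7: q0<-"aaaaaaa", q3<-"aaaaaab"
  len 8: q0<-"aaaaaaaa", q3<-"aaaaaaab"

No string accepted (empty language)


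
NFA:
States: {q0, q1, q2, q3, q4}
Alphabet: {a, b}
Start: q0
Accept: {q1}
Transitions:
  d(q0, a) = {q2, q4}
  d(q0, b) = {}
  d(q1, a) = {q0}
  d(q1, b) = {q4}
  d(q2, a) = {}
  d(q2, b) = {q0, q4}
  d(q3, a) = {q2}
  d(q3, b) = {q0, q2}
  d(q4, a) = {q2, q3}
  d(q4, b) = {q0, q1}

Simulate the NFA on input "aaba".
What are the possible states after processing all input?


Start: {q0}
  --a--> {q2, q4}
  --a--> {q2, q3}
  --b--> {q0, q2, q4}
  --a--> {q2, q3, q4}

{q2, q3, q4}


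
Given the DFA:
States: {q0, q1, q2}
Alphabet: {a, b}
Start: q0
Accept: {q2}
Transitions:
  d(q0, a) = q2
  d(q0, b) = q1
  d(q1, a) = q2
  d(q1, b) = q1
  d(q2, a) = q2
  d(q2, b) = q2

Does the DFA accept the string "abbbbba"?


Trace: q0 -> q2 -> q2 -> q2 -> q2 -> q2 -> q2 -> q2
Final state: q2
Accept states: {q2}

Yes, accepted (final state q2 is an accept state)


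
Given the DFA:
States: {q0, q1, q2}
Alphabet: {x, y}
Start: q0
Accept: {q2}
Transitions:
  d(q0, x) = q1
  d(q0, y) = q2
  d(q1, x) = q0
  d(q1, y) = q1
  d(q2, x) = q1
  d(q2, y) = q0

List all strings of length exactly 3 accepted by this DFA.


All strings of length 3: 8 total
Accepted: 2

"xxy", "yyy"


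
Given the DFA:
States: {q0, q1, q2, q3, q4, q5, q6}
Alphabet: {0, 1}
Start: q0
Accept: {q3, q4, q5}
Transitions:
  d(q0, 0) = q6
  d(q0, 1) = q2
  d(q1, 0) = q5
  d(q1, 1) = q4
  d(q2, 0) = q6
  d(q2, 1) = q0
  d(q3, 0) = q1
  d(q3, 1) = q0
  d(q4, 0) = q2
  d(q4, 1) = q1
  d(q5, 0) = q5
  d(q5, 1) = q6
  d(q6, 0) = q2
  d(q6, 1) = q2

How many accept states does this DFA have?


Accept states listed: {q3, q4, q5}
Counting: q3(1) q4(2) q5(3)

3


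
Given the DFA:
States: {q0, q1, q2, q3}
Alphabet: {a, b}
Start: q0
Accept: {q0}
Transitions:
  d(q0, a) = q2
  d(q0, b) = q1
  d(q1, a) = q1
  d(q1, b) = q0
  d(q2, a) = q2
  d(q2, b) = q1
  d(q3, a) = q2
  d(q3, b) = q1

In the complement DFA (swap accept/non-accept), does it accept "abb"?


Trace: q0 -> q2 -> q1 -> q0
Final: q0
Original accept: {q0}
Complement: q0 is in original accept

No, complement rejects (original accepts)


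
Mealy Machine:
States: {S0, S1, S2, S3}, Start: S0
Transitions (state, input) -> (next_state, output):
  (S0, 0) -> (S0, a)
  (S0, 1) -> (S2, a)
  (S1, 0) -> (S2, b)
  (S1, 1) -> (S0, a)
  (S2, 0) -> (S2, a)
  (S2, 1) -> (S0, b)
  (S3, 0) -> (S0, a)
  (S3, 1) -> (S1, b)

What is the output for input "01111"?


Step-by-step:
  (S0, 0) -> (S0, a)
  (S0, 1) -> (S2, a)
  (S2, 1) -> (S0, b)
  (S0, 1) -> (S2, a)
  (S2, 1) -> (S0, b)

"aabab"


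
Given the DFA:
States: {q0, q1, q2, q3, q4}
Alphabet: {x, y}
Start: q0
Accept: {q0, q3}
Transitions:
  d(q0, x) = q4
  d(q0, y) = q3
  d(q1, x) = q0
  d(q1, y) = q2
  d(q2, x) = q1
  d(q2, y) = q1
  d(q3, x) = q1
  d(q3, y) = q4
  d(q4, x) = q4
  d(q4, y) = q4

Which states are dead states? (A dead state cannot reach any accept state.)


Forward reachability from each state:
  q0 -> reaches accept state q0 (live)
  q1 -> reaches accept state q0 (live)
  q2 -> reaches accept state q0 (live)
  q3 -> reaches accept state q0 (live)
  q4 -> reaches {q4}, no accept state (dead)

{q4}


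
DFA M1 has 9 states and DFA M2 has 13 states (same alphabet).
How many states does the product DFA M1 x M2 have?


Product construction pairs every M1 state with every M2 state.
9 * 13 = 117

117


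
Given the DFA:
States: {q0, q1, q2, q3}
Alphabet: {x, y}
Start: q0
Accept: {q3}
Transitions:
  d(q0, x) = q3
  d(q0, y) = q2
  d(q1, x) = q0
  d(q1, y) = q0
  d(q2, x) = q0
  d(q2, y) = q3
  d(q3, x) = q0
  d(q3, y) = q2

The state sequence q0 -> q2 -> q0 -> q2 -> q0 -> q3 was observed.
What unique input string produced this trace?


Trace back each transition to find the symbol:
  q0 --[y]--> q2
  q2 --[x]--> q0
  q0 --[y]--> q2
  q2 --[x]--> q0
  q0 --[x]--> q3

"yxyxx"


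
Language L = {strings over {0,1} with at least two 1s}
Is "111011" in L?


count('1') = 5

Yes, "111011" is in L


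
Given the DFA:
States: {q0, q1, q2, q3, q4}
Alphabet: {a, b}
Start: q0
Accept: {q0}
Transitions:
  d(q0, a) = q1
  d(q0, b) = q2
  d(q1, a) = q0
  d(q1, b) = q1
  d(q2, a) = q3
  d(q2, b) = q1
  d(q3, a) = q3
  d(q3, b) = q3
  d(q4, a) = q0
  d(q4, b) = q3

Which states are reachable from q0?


BFS from q0:
  layer 0: {q0}
  layer 1: {q1, q2}
  layer 2: {q3}

{q0, q1, q2, q3}


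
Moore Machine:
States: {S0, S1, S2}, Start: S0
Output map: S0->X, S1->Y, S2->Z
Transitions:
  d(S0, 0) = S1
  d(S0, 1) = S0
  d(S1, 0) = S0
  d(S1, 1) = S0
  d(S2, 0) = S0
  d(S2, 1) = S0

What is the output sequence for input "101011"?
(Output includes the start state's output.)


Start: S0 (output X)
  --1--> S0 (output X)
  --0--> S1 (output Y)
  --1--> S0 (output X)
  --0--> S1 (output Y)
  --1--> S0 (output X)
  --1--> S0 (output X)

"XXYXYXX"


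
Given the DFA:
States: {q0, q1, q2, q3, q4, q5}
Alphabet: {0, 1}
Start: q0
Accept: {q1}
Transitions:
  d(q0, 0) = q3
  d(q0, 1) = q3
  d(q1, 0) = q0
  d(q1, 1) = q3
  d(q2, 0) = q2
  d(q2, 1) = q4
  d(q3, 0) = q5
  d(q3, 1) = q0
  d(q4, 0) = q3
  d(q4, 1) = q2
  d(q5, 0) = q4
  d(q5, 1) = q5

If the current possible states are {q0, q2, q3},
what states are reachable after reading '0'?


Apply transition on '0' from each current state:
  d(q0, 0) = q3
  d(q2, 0) = q2
  d(q3, 0) = q5

{q2, q3, q5}


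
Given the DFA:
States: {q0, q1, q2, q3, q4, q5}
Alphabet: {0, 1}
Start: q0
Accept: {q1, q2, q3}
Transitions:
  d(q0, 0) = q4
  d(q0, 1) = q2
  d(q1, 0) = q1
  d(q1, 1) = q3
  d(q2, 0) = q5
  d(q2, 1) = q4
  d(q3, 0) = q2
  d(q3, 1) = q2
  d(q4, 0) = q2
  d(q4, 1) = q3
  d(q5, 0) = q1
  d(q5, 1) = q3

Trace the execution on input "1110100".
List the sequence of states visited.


Input: 1110100
d(q0, 1) = q2
d(q2, 1) = q4
d(q4, 1) = q3
d(q3, 0) = q2
d(q2, 1) = q4
d(q4, 0) = q2
d(q2, 0) = q5


q0 -> q2 -> q4 -> q3 -> q2 -> q4 -> q2 -> q5


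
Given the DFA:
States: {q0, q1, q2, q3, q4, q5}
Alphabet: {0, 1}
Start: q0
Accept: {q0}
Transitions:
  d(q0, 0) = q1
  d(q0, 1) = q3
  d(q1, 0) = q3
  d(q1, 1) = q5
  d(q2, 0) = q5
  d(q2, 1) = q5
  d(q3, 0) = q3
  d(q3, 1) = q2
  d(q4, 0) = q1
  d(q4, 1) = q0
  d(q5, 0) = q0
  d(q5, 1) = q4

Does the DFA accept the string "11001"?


Trace: q0 -> q3 -> q2 -> q5 -> q0 -> q3
Final state: q3
Accept states: {q0}

No, rejected (final state q3 is not an accept state)


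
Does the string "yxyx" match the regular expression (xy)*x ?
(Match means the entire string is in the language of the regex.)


|string| = 4; first = 'y'; last = 'x'

No, "yxyx" does not match (xy)*x


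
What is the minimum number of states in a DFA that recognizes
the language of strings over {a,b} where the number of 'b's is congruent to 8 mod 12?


States track (count of 'b') mod 12.
Need 12 states: one per remainder 0..11; accept = remainder 8.

12


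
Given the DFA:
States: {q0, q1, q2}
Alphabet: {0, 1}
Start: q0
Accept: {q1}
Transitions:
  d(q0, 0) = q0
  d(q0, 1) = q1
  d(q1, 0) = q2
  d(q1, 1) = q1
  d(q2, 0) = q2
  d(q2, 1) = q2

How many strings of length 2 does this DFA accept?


Enumerating all length-2 strings:
  "00" -> q0 [reject]
  "01" -> q1 [accept]
  "10" -> q2 [reject]
  "11" -> q1 [accept]

2 out of 4


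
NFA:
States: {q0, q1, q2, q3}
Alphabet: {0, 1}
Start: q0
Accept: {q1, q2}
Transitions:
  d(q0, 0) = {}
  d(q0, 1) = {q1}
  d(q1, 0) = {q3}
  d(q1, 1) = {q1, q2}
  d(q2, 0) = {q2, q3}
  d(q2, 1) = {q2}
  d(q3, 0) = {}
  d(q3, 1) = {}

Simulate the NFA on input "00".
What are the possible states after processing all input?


Start: {q0}
  --0--> {}
  --0--> {}

{} (empty set, no valid transitions)


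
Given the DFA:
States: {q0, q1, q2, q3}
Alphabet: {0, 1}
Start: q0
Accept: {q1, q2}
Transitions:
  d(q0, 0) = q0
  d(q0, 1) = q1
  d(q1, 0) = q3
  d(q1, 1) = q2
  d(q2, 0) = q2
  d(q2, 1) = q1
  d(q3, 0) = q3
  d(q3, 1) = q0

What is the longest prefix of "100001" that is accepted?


Run the DFA, marking each prefix where the state is accepting:
  "" -> q0 [reject]
  "1" -> q1 [accept]
  "10" -> q3 [reject]
  "100" -> q3 [reject]
  "1000" -> q3 [reject]
  "10000" -> q3 [reject]
  "100001" -> q0 [reject]

"1"


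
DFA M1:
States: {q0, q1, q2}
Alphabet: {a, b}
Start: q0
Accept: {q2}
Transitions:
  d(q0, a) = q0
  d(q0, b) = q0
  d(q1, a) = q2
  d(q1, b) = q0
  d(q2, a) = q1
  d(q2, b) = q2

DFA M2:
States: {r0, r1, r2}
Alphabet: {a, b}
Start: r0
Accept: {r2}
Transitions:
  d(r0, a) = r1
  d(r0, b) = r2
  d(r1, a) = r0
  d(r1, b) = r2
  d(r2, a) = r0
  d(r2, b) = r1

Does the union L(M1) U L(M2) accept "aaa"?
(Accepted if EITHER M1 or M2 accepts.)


M1: final=q0 accepted=False
M2: final=r1 accepted=False

No, union rejects (neither accepts)


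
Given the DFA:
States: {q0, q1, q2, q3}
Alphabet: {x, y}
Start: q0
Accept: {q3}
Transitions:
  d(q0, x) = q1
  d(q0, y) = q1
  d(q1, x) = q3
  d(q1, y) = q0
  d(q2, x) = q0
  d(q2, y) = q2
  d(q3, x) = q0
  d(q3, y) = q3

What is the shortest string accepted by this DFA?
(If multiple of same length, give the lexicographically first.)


BFS by string length (lex-first path to each state shown):
  len 0: q0<-""
  len 1: q1<-"x"
  len 2: q0<-"xy", q3<-"xx"
Found accept state at length 2.

"xx"


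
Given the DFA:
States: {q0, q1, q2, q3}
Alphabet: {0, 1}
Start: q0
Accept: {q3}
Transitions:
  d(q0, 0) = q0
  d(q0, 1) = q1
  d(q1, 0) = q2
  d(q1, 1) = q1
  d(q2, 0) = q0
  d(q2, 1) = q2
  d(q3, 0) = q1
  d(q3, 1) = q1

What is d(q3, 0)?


Looking up transition d(q3, 0)

q1


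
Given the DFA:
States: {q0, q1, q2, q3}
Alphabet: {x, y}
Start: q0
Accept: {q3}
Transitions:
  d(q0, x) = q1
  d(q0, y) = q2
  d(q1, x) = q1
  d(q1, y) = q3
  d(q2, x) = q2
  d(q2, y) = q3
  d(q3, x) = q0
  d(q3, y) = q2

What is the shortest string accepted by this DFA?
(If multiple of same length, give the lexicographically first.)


BFS by string length (lex-first path to each state shown):
  len 0: q0<-""
  len 1: q1<-"x", q2<-"y"
  len 2: q1<-"xx", q2<-"yx", q3<-"xy"
Found accept state at length 2.

"xy"


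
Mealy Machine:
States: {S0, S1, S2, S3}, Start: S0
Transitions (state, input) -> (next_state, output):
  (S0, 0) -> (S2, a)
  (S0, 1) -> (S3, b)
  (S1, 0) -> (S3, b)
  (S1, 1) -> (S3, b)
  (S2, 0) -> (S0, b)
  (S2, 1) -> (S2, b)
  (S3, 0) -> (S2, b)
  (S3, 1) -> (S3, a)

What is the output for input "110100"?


Step-by-step:
  (S0, 1) -> (S3, b)
  (S3, 1) -> (S3, a)
  (S3, 0) -> (S2, b)
  (S2, 1) -> (S2, b)
  (S2, 0) -> (S0, b)
  (S0, 0) -> (S2, a)

"babbba"


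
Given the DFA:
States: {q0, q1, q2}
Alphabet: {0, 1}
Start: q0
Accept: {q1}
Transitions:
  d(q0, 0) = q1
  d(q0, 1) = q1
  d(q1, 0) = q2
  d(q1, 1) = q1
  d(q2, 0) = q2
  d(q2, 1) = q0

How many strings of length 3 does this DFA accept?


Enumerating all length-3 strings:
  "000" -> q2 [reject]
  "001" -> q0 [reject]
  "010" -> q2 [reject]
  "011" -> q1 [accept]
  "100" -> q2 [reject]
  "101" -> q0 [reject]
  "110" -> q2 [reject]
  "111" -> q1 [accept]

2 out of 8


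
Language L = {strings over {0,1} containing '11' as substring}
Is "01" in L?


'11' does not occur

No, "01" is not in L


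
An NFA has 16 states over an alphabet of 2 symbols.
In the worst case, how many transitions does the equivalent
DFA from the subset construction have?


Subset construction: one DFA state per subset of NFA states = 2^16 = 65536 states.
Each DFA state has 2 outgoing transitions: 65536 * 2 = 131072

131072


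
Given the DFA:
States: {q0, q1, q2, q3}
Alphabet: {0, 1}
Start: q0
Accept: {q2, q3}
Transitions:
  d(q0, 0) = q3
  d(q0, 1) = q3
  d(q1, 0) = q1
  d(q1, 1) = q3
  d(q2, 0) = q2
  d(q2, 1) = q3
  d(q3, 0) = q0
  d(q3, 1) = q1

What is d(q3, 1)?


Looking up transition d(q3, 1)

q1


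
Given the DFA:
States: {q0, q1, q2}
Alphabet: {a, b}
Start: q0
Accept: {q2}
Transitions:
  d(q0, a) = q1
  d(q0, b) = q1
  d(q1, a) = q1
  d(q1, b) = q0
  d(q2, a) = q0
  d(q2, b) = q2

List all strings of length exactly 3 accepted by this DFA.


All strings of length 3: 8 total
Accepted: 0

None


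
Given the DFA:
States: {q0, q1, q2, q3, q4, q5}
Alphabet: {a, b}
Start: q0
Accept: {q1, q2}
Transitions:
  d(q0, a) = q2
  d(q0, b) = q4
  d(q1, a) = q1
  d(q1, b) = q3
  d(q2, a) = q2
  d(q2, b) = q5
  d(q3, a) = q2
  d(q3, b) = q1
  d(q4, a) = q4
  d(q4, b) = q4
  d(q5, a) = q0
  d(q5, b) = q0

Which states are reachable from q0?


BFS from q0:
  layer 0: {q0}
  layer 1: {q2, q4}
  layer 2: {q5}

{q0, q2, q4, q5}


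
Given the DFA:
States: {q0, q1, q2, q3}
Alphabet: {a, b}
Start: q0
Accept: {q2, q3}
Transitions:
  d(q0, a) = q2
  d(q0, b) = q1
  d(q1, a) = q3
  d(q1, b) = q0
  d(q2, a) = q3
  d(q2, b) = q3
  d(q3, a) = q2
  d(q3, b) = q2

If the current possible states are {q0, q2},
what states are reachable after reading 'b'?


Apply transition on 'b' from each current state:
  d(q0, b) = q1
  d(q2, b) = q3

{q1, q3}


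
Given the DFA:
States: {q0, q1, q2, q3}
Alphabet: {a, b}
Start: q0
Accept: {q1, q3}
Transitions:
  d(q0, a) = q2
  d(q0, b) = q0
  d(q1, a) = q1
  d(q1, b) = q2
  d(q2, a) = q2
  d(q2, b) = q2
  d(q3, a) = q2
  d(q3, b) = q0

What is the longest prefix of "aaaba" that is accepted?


Run the DFA, marking each prefix where the state is accepting:
  "" -> q0 [reject]
  "a" -> q2 [reject]
  "aa" -> q2 [reject]
  "aaa" -> q2 [reject]
  "aaab" -> q2 [reject]
  "aaaba" -> q2 [reject]

No prefix is accepted


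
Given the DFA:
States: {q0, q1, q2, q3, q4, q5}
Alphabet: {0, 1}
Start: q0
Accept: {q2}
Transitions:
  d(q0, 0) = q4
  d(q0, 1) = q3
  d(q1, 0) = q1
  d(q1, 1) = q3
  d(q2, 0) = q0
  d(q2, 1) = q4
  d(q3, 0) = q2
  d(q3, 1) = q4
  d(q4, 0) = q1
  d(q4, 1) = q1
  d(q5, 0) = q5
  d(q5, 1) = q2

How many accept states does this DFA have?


Accept states listed: {q2}
Counting: q2(1)

1


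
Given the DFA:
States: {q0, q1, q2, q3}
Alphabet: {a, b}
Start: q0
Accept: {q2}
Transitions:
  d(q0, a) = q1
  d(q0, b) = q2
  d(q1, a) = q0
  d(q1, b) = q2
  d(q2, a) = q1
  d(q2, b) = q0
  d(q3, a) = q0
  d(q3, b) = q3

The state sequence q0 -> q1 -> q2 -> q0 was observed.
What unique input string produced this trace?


Trace back each transition to find the symbol:
  q0 --[a]--> q1
  q1 --[b]--> q2
  q2 --[b]--> q0

"abb"


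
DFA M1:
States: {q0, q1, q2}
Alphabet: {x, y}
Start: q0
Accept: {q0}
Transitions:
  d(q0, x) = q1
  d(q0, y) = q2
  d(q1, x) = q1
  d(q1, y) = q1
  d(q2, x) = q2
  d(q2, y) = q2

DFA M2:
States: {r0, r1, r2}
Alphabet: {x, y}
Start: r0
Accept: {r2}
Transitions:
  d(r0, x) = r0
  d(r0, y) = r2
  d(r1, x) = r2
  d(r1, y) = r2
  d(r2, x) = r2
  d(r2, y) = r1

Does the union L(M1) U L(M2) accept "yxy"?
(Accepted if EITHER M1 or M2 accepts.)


M1: final=q2 accepted=False
M2: final=r1 accepted=False

No, union rejects (neither accepts)


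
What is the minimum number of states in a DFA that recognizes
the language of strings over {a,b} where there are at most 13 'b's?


States: count = 0, 1, ..., 13 (all accepting; 14 states), plus a dead state for count > 13.
Total: 14 + 1 = 15.

15


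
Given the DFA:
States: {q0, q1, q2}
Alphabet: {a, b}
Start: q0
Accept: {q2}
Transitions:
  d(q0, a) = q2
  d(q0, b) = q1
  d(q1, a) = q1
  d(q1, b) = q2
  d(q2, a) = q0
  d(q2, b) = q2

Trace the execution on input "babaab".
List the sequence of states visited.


Input: babaab
d(q0, b) = q1
d(q1, a) = q1
d(q1, b) = q2
d(q2, a) = q0
d(q0, a) = q2
d(q2, b) = q2


q0 -> q1 -> q1 -> q2 -> q0 -> q2 -> q2


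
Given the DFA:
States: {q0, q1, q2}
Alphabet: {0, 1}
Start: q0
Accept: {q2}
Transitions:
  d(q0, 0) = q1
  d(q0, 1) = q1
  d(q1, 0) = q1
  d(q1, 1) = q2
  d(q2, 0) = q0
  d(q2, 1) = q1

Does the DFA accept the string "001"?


Trace: q0 -> q1 -> q1 -> q2
Final state: q2
Accept states: {q2}

Yes, accepted (final state q2 is an accept state)


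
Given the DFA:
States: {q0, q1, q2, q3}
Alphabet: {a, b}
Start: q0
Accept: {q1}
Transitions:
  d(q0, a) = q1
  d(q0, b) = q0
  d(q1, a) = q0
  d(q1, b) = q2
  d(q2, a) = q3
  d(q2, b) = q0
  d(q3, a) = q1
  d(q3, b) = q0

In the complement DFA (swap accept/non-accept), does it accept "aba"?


Trace: q0 -> q1 -> q2 -> q3
Final: q3
Original accept: {q1}
Complement: q3 is not in original accept

Yes, complement accepts (original rejects)


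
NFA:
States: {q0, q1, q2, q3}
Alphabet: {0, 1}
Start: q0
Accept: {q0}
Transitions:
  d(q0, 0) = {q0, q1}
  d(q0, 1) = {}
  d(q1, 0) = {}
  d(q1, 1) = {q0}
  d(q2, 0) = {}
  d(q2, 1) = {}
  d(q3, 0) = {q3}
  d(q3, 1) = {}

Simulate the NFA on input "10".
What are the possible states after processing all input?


Start: {q0}
  --1--> {}
  --0--> {}

{} (empty set, no valid transitions)


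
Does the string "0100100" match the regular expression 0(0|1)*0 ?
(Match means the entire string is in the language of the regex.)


|string| = 7; first = '0'; last = '0'

Yes, "0100100" matches 0(0|1)*0


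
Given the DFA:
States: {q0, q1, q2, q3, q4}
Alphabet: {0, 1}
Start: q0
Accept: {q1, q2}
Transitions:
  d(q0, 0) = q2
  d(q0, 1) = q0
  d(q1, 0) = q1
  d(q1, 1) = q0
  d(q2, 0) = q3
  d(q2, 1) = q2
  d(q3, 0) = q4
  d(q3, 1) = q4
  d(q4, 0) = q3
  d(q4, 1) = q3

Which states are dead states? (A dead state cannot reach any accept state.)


Forward reachability from each state:
  q0 -> reaches accept state q2 (live)
  q1 -> reaches accept state q1 (live)
  q2 -> reaches accept state q2 (live)
  q3 -> reaches {q3, q4}, no accept state (dead)
  q4 -> reaches {q3, q4}, no accept state (dead)

{q3, q4}


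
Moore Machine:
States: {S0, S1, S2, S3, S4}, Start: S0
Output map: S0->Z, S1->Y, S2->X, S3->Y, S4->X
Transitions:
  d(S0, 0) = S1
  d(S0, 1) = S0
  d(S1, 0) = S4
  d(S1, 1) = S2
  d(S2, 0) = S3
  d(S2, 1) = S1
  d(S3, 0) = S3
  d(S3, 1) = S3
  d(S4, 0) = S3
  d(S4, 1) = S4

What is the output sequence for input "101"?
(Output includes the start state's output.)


Start: S0 (output Z)
  --1--> S0 (output Z)
  --0--> S1 (output Y)
  --1--> S2 (output X)

"ZZYX"


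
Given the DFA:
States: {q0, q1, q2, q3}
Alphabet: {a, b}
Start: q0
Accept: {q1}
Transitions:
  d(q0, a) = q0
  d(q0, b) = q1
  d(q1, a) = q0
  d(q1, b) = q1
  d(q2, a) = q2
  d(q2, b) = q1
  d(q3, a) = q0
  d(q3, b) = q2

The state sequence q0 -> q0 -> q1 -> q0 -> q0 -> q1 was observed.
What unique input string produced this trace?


Trace back each transition to find the symbol:
  q0 --[a]--> q0
  q0 --[b]--> q1
  q1 --[a]--> q0
  q0 --[a]--> q0
  q0 --[b]--> q1

"abaab"


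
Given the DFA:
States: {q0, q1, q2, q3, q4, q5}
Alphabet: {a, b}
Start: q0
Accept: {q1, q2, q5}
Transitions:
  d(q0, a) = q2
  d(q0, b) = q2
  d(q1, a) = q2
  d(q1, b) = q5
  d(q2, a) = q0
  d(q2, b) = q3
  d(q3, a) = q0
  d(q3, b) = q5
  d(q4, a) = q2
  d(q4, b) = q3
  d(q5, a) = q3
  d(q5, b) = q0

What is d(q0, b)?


Looking up transition d(q0, b)

q2


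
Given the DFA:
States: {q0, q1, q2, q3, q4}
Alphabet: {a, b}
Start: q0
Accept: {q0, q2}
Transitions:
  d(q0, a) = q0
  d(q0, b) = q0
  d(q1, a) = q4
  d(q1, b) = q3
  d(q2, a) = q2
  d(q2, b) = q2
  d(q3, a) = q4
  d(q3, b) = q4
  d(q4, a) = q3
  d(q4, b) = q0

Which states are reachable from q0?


BFS from q0:
  layer 0: {q0}

{q0}


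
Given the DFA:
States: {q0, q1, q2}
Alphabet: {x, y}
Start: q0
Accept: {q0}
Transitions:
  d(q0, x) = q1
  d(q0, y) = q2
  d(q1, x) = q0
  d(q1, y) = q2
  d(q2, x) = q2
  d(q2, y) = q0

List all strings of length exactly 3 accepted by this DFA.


All strings of length 3: 8 total
Accepted: 2

"xyy", "yxy"


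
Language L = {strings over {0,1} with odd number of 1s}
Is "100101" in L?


count('1') = 3; 3 mod 2 = 1

Yes, "100101" is in L


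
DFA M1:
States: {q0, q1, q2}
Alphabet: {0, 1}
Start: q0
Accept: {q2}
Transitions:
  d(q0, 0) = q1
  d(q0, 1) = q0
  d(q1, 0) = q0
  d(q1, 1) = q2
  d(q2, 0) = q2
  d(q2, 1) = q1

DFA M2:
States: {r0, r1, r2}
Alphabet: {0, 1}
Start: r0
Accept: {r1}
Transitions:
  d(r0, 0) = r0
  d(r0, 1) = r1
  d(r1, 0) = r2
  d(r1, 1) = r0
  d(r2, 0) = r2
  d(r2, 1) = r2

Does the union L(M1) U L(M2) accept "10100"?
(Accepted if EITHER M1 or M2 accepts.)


M1: final=q2 accepted=True
M2: final=r2 accepted=False

Yes, union accepts


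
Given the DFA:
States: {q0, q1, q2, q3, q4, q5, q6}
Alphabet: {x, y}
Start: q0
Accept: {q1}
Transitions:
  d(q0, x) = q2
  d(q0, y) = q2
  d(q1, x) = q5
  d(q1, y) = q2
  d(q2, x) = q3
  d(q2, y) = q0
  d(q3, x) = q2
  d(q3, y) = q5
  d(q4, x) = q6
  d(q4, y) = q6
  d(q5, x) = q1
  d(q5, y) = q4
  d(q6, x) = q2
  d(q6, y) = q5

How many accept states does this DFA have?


Accept states listed: {q1}
Counting: q1(1)

1


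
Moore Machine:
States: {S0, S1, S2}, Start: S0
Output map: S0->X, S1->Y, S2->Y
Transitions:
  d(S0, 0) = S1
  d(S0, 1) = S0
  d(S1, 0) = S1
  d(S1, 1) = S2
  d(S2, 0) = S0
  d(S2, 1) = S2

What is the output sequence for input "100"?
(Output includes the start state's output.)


Start: S0 (output X)
  --1--> S0 (output X)
  --0--> S1 (output Y)
  --0--> S1 (output Y)

"XXYY"


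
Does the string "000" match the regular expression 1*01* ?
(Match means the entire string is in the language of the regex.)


|string| = 3; first = '0'; last = '0'

No, "000" does not match 1*01*


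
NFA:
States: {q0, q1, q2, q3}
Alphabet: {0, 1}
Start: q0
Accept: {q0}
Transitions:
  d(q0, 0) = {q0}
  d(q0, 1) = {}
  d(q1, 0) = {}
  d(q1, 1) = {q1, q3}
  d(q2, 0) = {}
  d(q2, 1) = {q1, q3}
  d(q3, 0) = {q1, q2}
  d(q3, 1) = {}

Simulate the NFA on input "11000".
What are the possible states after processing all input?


Start: {q0}
  --1--> {}
  --1--> {}
  --0--> {}
  --0--> {}
  --0--> {}

{} (empty set, no valid transitions)


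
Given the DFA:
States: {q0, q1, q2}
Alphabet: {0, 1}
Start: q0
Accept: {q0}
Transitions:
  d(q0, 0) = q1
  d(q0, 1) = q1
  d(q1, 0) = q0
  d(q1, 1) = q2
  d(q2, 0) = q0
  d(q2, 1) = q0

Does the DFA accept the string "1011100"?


Trace: q0 -> q1 -> q0 -> q1 -> q2 -> q0 -> q1 -> q0
Final state: q0
Accept states: {q0}

Yes, accepted (final state q0 is an accept state)


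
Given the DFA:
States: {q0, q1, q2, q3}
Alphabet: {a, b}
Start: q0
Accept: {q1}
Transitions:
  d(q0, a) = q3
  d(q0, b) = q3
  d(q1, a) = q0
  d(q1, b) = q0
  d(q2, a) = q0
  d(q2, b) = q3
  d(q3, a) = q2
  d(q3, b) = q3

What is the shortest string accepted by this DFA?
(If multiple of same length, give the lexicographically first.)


BFS by string length (lex-first path to each state shown):
  len 0: q0<-""
  len 1: q3<-"a"
  len 2: q2<-"aa", q3<-"ab"
  len 3: q0<-"aaa", q2<-"aba", q3<-"aab"
  len 4: q0<-"abaa", q2<-"aaba", q3<-"aaaa"
  len 5: q0<-"aabaa", q2<-"aaaaa", q3<-"aaaab"
  len 6: q0<-"aaaaaa", q2<-"aaaaba", q3<-"aaaaab"
  len 7: q0<-"aaaabaa", q2<-"aaaaaba", q3<-"aaaaaaa"
  len 8: q0<-"aaaaabaa", q2<-"aaaaaaaa", q3<-"aaaaaaab"

No string accepted (empty language)


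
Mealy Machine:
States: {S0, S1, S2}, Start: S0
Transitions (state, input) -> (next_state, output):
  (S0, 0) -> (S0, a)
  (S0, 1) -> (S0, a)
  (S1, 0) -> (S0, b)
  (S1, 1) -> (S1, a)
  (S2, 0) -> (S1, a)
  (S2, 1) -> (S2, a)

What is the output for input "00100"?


Step-by-step:
  (S0, 0) -> (S0, a)
  (S0, 0) -> (S0, a)
  (S0, 1) -> (S0, a)
  (S0, 0) -> (S0, a)
  (S0, 0) -> (S0, a)

"aaaaa"


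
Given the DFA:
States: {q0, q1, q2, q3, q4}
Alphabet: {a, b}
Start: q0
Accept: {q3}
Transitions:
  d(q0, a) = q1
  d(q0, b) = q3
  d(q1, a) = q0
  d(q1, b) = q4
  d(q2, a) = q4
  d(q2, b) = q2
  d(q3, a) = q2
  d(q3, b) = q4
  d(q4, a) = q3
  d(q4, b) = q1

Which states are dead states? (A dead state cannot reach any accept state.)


Forward reachability from each state:
  q0 -> reaches accept state q3 (live)
  q1 -> reaches accept state q3 (live)
  q2 -> reaches accept state q3 (live)
  q3 -> reaches accept state q3 (live)
  q4 -> reaches accept state q3 (live)

None (all states can reach an accept state)


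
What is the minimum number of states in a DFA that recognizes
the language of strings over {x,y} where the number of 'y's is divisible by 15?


States track (count of 'y') mod 15.
Need 15 states: one per remainder 0..14; accept = remainder 0.

15


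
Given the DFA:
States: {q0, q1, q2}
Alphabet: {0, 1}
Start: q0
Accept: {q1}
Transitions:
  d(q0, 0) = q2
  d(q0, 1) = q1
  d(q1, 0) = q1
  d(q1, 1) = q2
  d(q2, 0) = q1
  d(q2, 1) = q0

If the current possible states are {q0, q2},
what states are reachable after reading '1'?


Apply transition on '1' from each current state:
  d(q0, 1) = q1
  d(q2, 1) = q0

{q0, q1}


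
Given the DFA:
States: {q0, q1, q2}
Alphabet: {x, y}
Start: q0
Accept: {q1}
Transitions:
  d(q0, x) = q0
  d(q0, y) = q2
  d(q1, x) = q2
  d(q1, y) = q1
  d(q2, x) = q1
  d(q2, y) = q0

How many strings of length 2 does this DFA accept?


Enumerating all length-2 strings:
  "xx" -> q0 [reject]
  "xy" -> q2 [reject]
  "yx" -> q1 [accept]
  "yy" -> q0 [reject]

1 out of 4


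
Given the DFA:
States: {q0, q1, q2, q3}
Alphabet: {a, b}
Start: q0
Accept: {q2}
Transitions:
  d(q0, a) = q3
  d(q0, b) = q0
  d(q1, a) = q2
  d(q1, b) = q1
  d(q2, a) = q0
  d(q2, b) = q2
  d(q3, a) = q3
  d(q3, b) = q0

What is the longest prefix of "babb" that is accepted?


Run the DFA, marking each prefix where the state is accepting:
  "" -> q0 [reject]
  "b" -> q0 [reject]
  "ba" -> q3 [reject]
  "bab" -> q0 [reject]
  "babb" -> q0 [reject]

No prefix is accepted


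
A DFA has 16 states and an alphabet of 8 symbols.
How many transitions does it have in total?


Each state has exactly one transition per symbol.
16 * 8 = 128

128


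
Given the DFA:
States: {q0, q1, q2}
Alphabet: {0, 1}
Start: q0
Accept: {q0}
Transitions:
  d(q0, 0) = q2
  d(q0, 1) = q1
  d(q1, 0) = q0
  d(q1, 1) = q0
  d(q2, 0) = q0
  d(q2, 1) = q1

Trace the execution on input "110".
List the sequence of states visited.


Input: 110
d(q0, 1) = q1
d(q1, 1) = q0
d(q0, 0) = q2


q0 -> q1 -> q0 -> q2


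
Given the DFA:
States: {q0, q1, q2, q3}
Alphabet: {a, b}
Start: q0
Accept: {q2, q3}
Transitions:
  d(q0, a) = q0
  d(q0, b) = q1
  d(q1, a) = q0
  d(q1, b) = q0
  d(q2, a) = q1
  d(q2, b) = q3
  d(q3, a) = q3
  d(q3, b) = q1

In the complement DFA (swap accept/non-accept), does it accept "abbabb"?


Trace: q0 -> q0 -> q1 -> q0 -> q0 -> q1 -> q0
Final: q0
Original accept: {q2, q3}
Complement: q0 is not in original accept

Yes, complement accepts (original rejects)


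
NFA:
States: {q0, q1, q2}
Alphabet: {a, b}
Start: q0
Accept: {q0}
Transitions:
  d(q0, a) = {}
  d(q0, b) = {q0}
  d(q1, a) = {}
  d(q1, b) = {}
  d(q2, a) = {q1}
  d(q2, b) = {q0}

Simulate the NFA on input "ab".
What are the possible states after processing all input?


Start: {q0}
  --a--> {}
  --b--> {}

{} (empty set, no valid transitions)


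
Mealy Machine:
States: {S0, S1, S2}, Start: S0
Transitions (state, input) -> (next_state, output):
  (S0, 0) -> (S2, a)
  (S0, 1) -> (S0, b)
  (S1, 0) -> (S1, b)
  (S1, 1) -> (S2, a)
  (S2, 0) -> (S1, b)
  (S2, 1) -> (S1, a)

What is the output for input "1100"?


Step-by-step:
  (S0, 1) -> (S0, b)
  (S0, 1) -> (S0, b)
  (S0, 0) -> (S2, a)
  (S2, 0) -> (S1, b)

"bbab"


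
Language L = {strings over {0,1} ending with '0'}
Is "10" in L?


last symbol = '0'

Yes, "10" is in L


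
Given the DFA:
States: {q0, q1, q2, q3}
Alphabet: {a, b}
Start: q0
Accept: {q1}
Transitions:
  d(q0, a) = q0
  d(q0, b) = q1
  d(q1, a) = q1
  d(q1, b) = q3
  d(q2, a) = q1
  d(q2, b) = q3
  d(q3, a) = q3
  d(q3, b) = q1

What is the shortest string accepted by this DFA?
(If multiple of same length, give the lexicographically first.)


BFS by string length (lex-first path to each state shown):
  len 0: q0<-""
  len 1: q0<-"a", q1<-"b"
Found accept state at length 1.

"b"


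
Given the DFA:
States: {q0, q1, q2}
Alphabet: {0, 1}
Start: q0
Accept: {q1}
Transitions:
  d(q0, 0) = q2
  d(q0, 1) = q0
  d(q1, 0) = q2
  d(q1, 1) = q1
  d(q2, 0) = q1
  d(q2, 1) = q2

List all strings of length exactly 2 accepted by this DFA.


All strings of length 2: 4 total
Accepted: 1

"00"


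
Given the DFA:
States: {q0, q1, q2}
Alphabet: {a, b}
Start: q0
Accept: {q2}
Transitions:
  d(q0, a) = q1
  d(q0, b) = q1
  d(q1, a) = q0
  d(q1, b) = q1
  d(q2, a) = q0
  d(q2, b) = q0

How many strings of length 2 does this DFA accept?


Enumerating all length-2 strings:
  "aa" -> q0 [reject]
  "ab" -> q1 [reject]
  "ba" -> q0 [reject]
  "bb" -> q1 [reject]

0 out of 4


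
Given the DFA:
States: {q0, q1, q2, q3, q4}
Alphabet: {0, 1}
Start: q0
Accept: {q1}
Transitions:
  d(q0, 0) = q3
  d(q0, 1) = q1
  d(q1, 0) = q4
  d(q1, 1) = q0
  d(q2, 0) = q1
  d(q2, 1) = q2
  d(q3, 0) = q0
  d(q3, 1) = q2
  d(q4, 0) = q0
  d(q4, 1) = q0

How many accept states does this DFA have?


Accept states listed: {q1}
Counting: q1(1)

1


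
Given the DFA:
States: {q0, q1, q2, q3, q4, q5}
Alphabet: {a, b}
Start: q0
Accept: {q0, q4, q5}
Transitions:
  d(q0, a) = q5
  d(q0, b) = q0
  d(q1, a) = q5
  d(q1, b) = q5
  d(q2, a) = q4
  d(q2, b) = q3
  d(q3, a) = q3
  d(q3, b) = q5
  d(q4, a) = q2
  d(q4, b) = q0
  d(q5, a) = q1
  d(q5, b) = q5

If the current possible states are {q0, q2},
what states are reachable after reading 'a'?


Apply transition on 'a' from each current state:
  d(q0, a) = q5
  d(q2, a) = q4

{q4, q5}


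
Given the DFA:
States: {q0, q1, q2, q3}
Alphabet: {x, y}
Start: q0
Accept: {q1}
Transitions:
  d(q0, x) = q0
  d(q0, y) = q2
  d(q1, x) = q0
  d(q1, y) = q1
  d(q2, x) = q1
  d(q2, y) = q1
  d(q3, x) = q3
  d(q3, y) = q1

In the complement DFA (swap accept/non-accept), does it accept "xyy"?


Trace: q0 -> q0 -> q2 -> q1
Final: q1
Original accept: {q1}
Complement: q1 is in original accept

No, complement rejects (original accepts)


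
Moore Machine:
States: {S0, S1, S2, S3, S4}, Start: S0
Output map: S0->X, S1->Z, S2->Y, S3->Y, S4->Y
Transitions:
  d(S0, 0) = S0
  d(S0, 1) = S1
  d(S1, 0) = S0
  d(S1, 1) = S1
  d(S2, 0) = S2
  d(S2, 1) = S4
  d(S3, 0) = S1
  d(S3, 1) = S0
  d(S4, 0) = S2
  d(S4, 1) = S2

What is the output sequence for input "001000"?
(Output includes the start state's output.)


Start: S0 (output X)
  --0--> S0 (output X)
  --0--> S0 (output X)
  --1--> S1 (output Z)
  --0--> S0 (output X)
  --0--> S0 (output X)
  --0--> S0 (output X)

"XXXZXXX"


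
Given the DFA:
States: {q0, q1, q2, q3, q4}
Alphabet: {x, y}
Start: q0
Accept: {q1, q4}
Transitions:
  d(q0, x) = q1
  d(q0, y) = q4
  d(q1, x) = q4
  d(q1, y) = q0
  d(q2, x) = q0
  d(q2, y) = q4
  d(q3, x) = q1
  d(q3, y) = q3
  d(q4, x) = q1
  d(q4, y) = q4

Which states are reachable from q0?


BFS from q0:
  layer 0: {q0}
  layer 1: {q1, q4}

{q0, q1, q4}


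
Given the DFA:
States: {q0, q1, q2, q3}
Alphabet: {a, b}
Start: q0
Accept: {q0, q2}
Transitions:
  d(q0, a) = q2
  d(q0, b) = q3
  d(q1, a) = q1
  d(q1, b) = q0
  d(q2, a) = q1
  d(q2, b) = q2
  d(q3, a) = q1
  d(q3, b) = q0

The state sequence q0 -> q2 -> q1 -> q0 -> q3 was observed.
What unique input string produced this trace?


Trace back each transition to find the symbol:
  q0 --[a]--> q2
  q2 --[a]--> q1
  q1 --[b]--> q0
  q0 --[b]--> q3

"aabb"


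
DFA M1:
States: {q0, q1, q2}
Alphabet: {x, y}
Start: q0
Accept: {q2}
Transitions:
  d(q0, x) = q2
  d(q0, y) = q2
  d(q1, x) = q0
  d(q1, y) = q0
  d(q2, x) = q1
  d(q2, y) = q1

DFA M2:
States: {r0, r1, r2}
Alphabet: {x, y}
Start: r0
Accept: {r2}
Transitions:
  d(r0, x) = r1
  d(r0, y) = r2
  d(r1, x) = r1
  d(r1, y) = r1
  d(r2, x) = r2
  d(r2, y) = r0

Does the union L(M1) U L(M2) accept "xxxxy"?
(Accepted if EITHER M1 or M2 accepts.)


M1: final=q1 accepted=False
M2: final=r1 accepted=False

No, union rejects (neither accepts)


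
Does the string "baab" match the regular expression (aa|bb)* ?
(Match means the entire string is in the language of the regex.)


|string| = 4; first = 'b'; last = 'b'

No, "baab" does not match (aa|bb)*


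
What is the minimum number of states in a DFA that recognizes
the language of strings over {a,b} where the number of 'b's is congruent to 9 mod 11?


States track (count of 'b') mod 11.
Need 11 states: one per remainder 0..10; accept = remainder 9.

11


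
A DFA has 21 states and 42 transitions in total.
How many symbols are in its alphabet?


Each state has exactly one transition per symbol.
|alphabet| = transitions / states = 42 / 21 = 2

2


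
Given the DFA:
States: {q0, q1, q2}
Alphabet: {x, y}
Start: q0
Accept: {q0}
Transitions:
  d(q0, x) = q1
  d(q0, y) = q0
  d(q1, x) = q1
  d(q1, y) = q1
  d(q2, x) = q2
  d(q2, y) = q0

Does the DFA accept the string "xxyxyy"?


Trace: q0 -> q1 -> q1 -> q1 -> q1 -> q1 -> q1
Final state: q1
Accept states: {q0}

No, rejected (final state q1 is not an accept state)


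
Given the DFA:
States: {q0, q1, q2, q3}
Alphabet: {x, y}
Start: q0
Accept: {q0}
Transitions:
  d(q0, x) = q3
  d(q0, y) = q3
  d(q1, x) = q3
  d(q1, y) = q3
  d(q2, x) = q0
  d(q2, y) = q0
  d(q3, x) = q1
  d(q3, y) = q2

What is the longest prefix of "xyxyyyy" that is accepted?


Run the DFA, marking each prefix where the state is accepting:
  "" -> q0 [accept]
  "x" -> q3 [reject]
  "xy" -> q2 [reject]
  "xyx" -> q0 [accept]
  "xyxy" -> q3 [reject]
  "xyxyy" -> q2 [reject]
  "xyxyyy" -> q0 [accept]
  "xyxyyyy" -> q3 [reject]

"xyxyyy"


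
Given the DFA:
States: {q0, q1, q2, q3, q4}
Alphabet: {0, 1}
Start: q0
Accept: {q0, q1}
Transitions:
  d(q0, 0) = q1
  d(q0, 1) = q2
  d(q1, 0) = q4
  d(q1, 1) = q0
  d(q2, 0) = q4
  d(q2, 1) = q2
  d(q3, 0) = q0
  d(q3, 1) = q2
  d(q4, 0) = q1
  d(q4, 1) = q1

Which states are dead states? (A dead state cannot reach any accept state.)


Forward reachability from each state:
  q0 -> reaches accept state q0 (live)
  q1 -> reaches accept state q0 (live)
  q2 -> reaches accept state q0 (live)
  q3 -> reaches accept state q0 (live)
  q4 -> reaches accept state q0 (live)

None (all states can reach an accept state)


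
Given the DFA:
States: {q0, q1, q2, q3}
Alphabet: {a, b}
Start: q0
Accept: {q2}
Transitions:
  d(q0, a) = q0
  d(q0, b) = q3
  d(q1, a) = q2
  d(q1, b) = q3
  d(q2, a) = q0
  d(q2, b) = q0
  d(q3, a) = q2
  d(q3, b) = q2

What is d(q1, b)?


Looking up transition d(q1, b)

q3


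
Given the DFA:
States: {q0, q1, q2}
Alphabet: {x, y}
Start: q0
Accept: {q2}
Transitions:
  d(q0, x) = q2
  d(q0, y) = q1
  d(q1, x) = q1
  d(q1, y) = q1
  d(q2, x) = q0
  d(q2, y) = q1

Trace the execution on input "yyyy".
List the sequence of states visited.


Input: yyyy
d(q0, y) = q1
d(q1, y) = q1
d(q1, y) = q1
d(q1, y) = q1


q0 -> q1 -> q1 -> q1 -> q1


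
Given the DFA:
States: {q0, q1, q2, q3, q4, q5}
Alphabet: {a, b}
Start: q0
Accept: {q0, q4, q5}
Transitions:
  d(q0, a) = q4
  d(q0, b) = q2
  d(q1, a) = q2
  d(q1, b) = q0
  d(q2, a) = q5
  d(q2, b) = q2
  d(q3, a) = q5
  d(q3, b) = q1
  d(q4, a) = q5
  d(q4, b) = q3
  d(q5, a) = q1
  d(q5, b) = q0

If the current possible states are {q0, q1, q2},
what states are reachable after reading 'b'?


Apply transition on 'b' from each current state:
  d(q0, b) = q2
  d(q1, b) = q0
  d(q2, b) = q2

{q0, q2}
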